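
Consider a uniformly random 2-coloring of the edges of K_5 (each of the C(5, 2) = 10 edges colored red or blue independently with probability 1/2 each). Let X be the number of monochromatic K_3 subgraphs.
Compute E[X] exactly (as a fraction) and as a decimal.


Let X = Σ_S X_S over the C(5, 3) = 10 subsets S of size 3, where X_S = 1 if the K_3 on S is monochromatic.
For a fixed S, the K_3 on S has C(3, 2) = 3 edges. P[all 3 edges red] = (1/2)^3, and likewise for blue, so P[monochromatic] = 2·(1/2)^3 = 2^{1 − 3} = 1/4.
By linearity of expectation: E[X] = C(5, 3) · 2^{1 − 3} = 10 · 1/4 = 5/2.
Numerically: E[X] ≈ 2.500000.

E[X] = C(5,3)·2^(1−C(3,2)) = 5/2 ≈ 2.500000.


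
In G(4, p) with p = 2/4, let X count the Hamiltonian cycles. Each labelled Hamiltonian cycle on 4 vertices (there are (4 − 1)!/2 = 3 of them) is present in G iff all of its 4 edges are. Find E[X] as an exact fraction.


K_4 has (4 − 1)!/2 = 3 labelled Hamiltonian cycles.
For each such Hamiltonian cycle H, let X_H = 1 if all 4 edges of H are present in G. Then P[X_H = 1] = p^{4} = (1/2)^{4} = 1/16.
By linearity: E[X] = Σ_H E[X_H] = 3 · p^{4} = 3 · 1/16 = 3/16.
Numerically: E[X] ≈ 0.1875.

E[X] = 3 · (1/2)^{4} = 3/16 ≈ 0.1875.


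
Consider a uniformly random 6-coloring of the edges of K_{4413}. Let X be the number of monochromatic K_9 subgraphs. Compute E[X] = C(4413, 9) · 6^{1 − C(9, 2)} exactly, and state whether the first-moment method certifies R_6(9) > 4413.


E[X] = C(4413, 9) · 6^{1 − 36} = 1734990840325017881257917265 · 6^{−35} = 1734990840325017881257917265/1719070799748422591028658176.
As a reduced fraction: E[X] = 1734990840325017881257917265/1719070799748422591028658176 ≈ 1.00926.
Is E[X] < 1? NO.
Since E[X] ≥ 1, the first-moment bound is inconclusive at n = 4413; it does NOT by itself certify R_6(9) > 4413.

E[X] = 1734990840325017881257917265/1719070799748422591028658176 ≈ 1.00926; E[X] ≥ 1; first-moment method inconclusive here.


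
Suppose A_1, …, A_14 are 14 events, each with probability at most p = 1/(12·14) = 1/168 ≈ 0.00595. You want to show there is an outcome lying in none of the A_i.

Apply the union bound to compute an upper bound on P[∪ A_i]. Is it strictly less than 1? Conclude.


Union bound: P[∪_{i=1}^{14} A_i] ≤ Σ_i P[A_i] ≤ 14·p = 14·(1/168) = 1/12.
Numerically: 1/12 ≈ 0.08333.
Is 1/12 < 1? YES.
Since P[∪ A_i] ≤ 1/12 < 1, the complement has P[∩ A_i^c] ≥ 1 − 1/12 = 11/12 > 0, so some outcome avoids every A_i.

14·p = 1/12 ≈ 0.08333; existence CERTIFIED by the union bound.


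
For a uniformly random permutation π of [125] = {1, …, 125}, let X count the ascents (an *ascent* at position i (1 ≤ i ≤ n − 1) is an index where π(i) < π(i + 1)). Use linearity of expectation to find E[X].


Write X = Σ X_I over i = 1, …, 124, with X_I the indicator of one ascent.
There are 124 indicators.
For each fixed i, the pair (π(i), π(i+1)) is a uniformly random ordered pair of distinct values from {1, …, 125}; by symmetry P[π(i) < π(i+1)] = 1/2.
By linearity: E[X] = 124 · (1/2) = (125 − 1) · (1/2) = 62 ≈ 62.000.

E[X] = 62 = 62.000.


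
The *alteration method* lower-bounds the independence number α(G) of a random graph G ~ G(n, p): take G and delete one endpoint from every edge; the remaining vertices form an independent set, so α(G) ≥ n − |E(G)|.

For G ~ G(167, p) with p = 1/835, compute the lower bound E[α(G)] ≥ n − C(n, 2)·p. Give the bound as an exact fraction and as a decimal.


E[|E(G)|] = C(167, 2)·p = 13861 · (1/835) = 83/5.
E[α(G)] ≥ n − E[|E(G)|] = 167 − 83/5 = 752/5.
Numerically: ≈ 150.4000.
(This is only a lower bound; the true E[α(G)] may be larger.)

E[α(G)] ≥ 752/5 ≈ 150.4000.


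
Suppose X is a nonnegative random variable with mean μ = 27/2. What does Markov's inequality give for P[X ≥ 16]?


μ = E[X] = 27/2, a = 16.
Markov: P[X ≥ 16] ≤ μ/a = (27/2)/16 = 27/32.
Numerically: ≈ 0.844.
(Since a = 16 > μ = 13.500, the bound 27/32 is < 1 and informative.)

P[X ≥ 16] ≤ 27/32 ≈ 0.844.


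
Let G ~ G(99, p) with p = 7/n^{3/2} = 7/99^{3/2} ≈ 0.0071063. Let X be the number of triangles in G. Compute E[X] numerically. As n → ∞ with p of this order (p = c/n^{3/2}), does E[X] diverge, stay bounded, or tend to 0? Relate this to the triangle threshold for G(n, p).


Number of potential triangles: C(99, 3) = 156849.
Each occurs with probability p³ ≈ (0.0071063)³ ≈ 3.5886883e-07.
By linearity: E[X] = C(99, 3)·p³ ≈ 156849 · 3.5886883e-07 ≈ 0.05629.
Since α = 3/2 > 1, p = c/n^{3/2} = o(1/n) is below the triangle threshold p ~ 1/n. Asymptotically E[X] ~ (c³/6)·n^{3(1−α)} = (7³/6)·n^{-1.5} → 0, so by Markov's inequality G has no triangles w.h.p.

E[X] ≈ 0.05629; in regime p = Θ(1/n^{3/2}) E[X] tends to 0 (below the triangle threshold p ~ 1/n).


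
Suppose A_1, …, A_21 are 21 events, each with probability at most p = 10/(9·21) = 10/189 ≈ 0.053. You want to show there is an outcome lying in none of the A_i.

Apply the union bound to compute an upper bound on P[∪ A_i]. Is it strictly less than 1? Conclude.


Union bound: P[∪_{i=1}^{21} A_i] ≤ Σ_i P[A_i] ≤ 21·p = 21·(10/189) = 10/9.
Numerically: 10/9 ≈ 1.111.
Is 10/9 < 1? NO.
Since the bound 10/9 is ≥ 1, the union bound is uninformative here; it does NOT by itself certify existence.

21·p = 10/9 ≈ 1.111; existence NOT certified by the union bound.


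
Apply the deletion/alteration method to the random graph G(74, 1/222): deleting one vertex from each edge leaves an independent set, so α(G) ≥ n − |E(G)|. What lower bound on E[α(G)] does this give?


E[|E(G)|] = C(74, 2)·p = 2701 · (1/222) = 73/6.
E[α(G)] ≥ n − E[|E(G)|] = 74 − 73/6 = 371/6.
Numerically: ≈ 61.8333.
(This is only a lower bound; the true E[α(G)] may be larger.)

E[α(G)] ≥ 371/6 ≈ 61.8333.


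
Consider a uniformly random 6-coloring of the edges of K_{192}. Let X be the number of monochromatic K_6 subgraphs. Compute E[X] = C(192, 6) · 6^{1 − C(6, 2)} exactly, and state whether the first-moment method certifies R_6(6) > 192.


E[X] = C(192, 6) · 6^{1 − 15} = 64300886496 · 6^{−14} = 64300886496/78364164096.
As a reduced fraction: E[X] = 223266967/272097792 ≈ 0.8205394.
Is E[X] < 1? YES.
Since E[X] < 1, there exists a 6-coloring of K_{192} with no monochromatic K_6; hence R_6(6) > 192.

E[X] = 223266967/272097792 ≈ 0.8205394; E[X] < 1, so R_6(6) > 192.


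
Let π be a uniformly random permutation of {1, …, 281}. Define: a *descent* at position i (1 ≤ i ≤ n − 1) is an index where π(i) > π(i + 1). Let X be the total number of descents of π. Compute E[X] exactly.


Write X = Σ X_I over i = 1, …, 280, with X_I the indicator of one descent.
There are 280 indicators.
For each fixed i, the pair (π(i), π(i+1)) is a uniformly random ordered pair of distinct values from {1, …, 281}; by symmetry P[π(i) > π(i+1)] = 1/2.
By linearity: E[X] = 280 · (1/2) = (281 − 1) · (1/2) = 140 ≈ 140.0000.

E[X] = 140 = 140.0000.


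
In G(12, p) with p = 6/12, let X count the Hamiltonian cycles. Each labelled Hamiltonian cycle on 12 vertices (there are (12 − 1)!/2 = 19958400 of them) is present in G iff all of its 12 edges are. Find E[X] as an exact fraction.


K_12 has (12 − 1)!/2 = 19958400 labelled Hamiltonian cycles.
For each such Hamiltonian cycle H, let X_H = 1 if all 12 edges of H are present in G. Then P[X_H = 1] = p^{12} = (1/2)^{12} = 1/4096.
By linearity: E[X] = Σ_H E[X_H] = 19958400 · p^{12} = 19958400 · 1/4096 = 155925/32.
Numerically: E[X] ≈ 4872.7.

E[X] = 19958400 · (1/2)^{12} = 155925/32 ≈ 4872.7.


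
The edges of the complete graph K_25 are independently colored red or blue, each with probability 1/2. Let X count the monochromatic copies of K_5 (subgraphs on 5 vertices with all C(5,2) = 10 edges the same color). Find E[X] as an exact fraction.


Let X = Σ_S X_S over the C(25, 5) = 53130 subsets S of size 5, where X_S = 1 if the K_5 on S is monochromatic.
For a fixed S, the K_5 on S has C(5, 2) = 10 edges. P[all 10 edges red] = (1/2)^10, and likewise for blue, so P[monochromatic] = 2·(1/2)^10 = 2^{1 − 10} = 1/512.
By linearity: E[X] = C(25, 5) · 2^{1 − 10} = 53130 · 1/512 = 26565/256.
Numerically: E[X] ≈ 103.7695.

E[X] = C(25,5)·2^(1−C(5,2)) = 26565/256 ≈ 103.7695.


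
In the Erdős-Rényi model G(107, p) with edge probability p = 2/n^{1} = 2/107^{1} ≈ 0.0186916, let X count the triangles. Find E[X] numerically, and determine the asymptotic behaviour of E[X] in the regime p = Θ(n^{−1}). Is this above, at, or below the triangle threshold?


Number of potential triangles: C(107, 3) = 198485.
Each occurs with probability p³ ≈ (0.0186916)³ ≈ 6.53038302e-06.
By linearity: E[X] = C(107, 3)·p³ ≈ 198485 · 6.53038302e-06 ≈ 1.296183.
Here α = 1, so p = 2/n is exactly at the triangle threshold p ~ 1/n. Asymptotically E[X] → c³/6 = 2³/6 = 4/3 ≈ 1.333333, a bounded constant. In this regime the triangle count is asymptotically Poisson(c³/6).

E[X] ≈ 1.296183; in regime p = Θ(1/n^{1}) E[X] stays bounded (at the triangle threshold p ~ 1/n).


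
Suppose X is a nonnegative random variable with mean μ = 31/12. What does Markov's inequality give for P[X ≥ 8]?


μ = E[X] = 31/12, a = 8.
Markov: P[X ≥ 8] ≤ μ/a = (31/12)/8 = 31/96.
Numerically: ≈ 0.323.
(Since a = 8 > μ = 2.583, the bound 31/96 is < 1 and informative.)

P[X ≥ 8] ≤ 31/96 ≈ 0.323.


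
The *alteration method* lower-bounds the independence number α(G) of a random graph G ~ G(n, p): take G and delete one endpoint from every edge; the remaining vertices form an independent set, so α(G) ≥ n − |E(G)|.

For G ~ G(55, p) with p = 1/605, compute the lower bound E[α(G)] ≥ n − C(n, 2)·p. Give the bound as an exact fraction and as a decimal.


E[|E(G)|] = C(55, 2)·p = 1485 · (1/605) = 27/11.
E[α(G)] ≥ n − E[|E(G)|] = 55 − 27/11 = 578/11.
Numerically: ≈ 52.545455.
(This is only a lower bound; the true E[α(G)] may be larger.)

E[α(G)] ≥ 578/11 ≈ 52.545455.


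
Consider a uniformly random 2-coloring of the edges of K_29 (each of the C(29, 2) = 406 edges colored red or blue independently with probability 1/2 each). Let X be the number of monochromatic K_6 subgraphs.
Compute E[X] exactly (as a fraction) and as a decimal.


Let X = Σ_S X_S over the C(29, 6) = 475020 subsets S of size 6, where X_S = 1 if the K_6 on S is monochromatic.
For a fixed S, the K_6 on S has C(6, 2) = 15 edges. P[all 15 edges red] = (1/2)^15, and likewise for blue, so P[monochromatic] = 2·(1/2)^15 = 2^{1 − 15} = 1/16384.
By linearity: E[X] = C(29, 6) · 2^{1 − 15} = 475020 · 1/16384 = 118755/4096.
Numerically: E[X] ≈ 28.9929.

E[X] = C(29,6)·2^(1−C(6,2)) = 118755/4096 ≈ 28.9929.


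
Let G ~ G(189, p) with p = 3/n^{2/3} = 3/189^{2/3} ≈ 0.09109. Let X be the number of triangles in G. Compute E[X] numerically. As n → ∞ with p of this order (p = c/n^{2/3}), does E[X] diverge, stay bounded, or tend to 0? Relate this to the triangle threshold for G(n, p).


Number of potential triangles: C(189, 3) = 1107414.
Each occurs with probability p³ ≈ (0.09109)³ ≈ 7.558579e-04.
By linearity: E[X] = C(189, 3)·p³ ≈ 1107414 · 7.558579e-04 ≈ 837.0476.
Since α = 2/3 < 1, p = c/n^{2/3} ≫ 1/n is above the triangle threshold p ~ 1/n. Asymptotically E[X] ~ (c³/6)·n^{3(1−α)} = (3³/6)·n^{1} → ∞; triangles are abundant w.h.p.

E[X] ≈ 837.0476; in regime p = Θ(1/n^{2/3}) E[X] diverges (above the triangle threshold p ~ 1/n).


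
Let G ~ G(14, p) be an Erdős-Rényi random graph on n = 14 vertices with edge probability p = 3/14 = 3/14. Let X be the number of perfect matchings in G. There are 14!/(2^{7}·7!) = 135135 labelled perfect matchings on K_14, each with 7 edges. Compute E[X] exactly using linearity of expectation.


K_14 has 14!/(2^{7}·7!) = 135135 labelled perfect matchings.
For each such perfect matching H, let X_H = 1 if all 7 edges of H are present in G. Then P[X_H = 1] = p^{7} = (3/14)^{7} = 2187/105413504.
Summing the indicators: E[X] = Σ_H E[X_H] = 135135 · p^{7} = 135135 · 2187/105413504 = 42220035/15059072.
Numerically: E[X] ≈ 2.80363.

E[X] = 135135 · (3/14)^{7} = 42220035/15059072 ≈ 2.80363.


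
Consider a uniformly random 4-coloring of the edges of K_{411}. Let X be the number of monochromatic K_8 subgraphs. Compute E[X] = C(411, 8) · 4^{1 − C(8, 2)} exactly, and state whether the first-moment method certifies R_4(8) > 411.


E[X] = C(411, 8) · 4^{1 − 28} = 18855821462126715 · 4^{−27} = 18855821462126715/18014398509481984.
As a reduced fraction: E[X] = 18855821462126715/18014398509481984 ≈ 1.04671.
Is E[X] < 1? NO.
Since E[X] ≥ 1, the first-moment bound is inconclusive at n = 411; it does NOT by itself certify R_4(8) > 411.

E[X] = 18855821462126715/18014398509481984 ≈ 1.04671; E[X] ≥ 1; first-moment method inconclusive here.


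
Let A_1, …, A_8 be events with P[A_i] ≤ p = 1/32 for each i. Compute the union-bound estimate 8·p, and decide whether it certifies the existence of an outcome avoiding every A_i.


Union bound: P[∪_{i=1}^{8} A_i] ≤ Σ_i P[A_i] ≤ 8·p = 8·(1/32) = 1/4.
Numerically: 1/4 ≈ 0.250.
Is 1/4 < 1? YES.
Since P[∪ A_i] ≤ 1/4 < 1, the complement has P[∩ A_i^c] ≥ 1 − 1/4 = 3/4 > 0, so some outcome avoids every A_i.

8·p = 1/4 ≈ 0.250; existence CERTIFIED by the union bound.


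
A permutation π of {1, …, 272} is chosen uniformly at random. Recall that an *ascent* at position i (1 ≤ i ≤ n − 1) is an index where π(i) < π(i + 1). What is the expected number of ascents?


Write X = Σ X_I over i = 1, …, 271, with X_I the indicator of one ascent.
There are 271 indicators.
For each fixed i, the pair (π(i), π(i+1)) is a uniformly random ordered pair of distinct values from {1, …, 272}; by symmetry P[π(i) < π(i+1)] = 1/2.
By linearity: E[X] = 271 · (1/2) = (272 − 1) · (1/2) = 271/2 ≈ 135.500.

E[X] = 271/2 = 135.500.


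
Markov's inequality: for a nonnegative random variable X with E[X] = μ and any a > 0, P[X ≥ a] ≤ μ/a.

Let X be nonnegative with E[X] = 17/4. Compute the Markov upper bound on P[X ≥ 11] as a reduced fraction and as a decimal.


μ = E[X] = 17/4, a = 11.
Markov: P[X ≥ 11] ≤ μ/a = (17/4)/11 = 17/44.
Numerically: ≈ 0.386364.
(Since a = 11 > μ = 4.250000, the bound 17/44 is < 1 and informative.)

P[X ≥ 11] ≤ 17/44 ≈ 0.386364.


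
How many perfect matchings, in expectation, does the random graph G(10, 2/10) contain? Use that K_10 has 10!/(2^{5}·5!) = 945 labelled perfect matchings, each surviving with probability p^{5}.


K_10 has 10!/(2^{5}·5!) = 945 labelled perfect matchings.
For each such perfect matching H, let X_H = 1 if all 5 edges of H are present in G. Then P[X_H = 1] = p^{5} = (1/5)^{5} = 1/3125.
By linearity of expectation: E[X] = Σ_H E[X_H] = 945 · p^{5} = 945 · 1/3125 = 189/625.
Numerically: E[X] ≈ 0.3024.

E[X] = 945 · (1/5)^{5} = 189/625 ≈ 0.3024.


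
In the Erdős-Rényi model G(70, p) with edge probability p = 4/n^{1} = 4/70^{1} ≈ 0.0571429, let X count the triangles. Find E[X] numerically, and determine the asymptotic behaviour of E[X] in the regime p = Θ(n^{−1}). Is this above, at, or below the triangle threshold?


Number of potential triangles: C(70, 3) = 54740.
Each occurs with probability p³ ≈ (0.0571429)³ ≈ 1.86588921e-04.
By linearity: E[X] = C(70, 3)·p³ ≈ 54740 · 1.86588921e-04 ≈ 10.213878.
Here α = 1, so p = 4/n is exactly at the triangle threshold p ~ 1/n. Asymptotically E[X] → c³/6 = 4³/6 = 32/3 ≈ 10.666667, a bounded constant. In this regime the triangle count is asymptotically Poisson(c³/6).

E[X] ≈ 10.213878; in regime p = Θ(1/n^{1}) E[X] stays bounded (at the triangle threshold p ~ 1/n).


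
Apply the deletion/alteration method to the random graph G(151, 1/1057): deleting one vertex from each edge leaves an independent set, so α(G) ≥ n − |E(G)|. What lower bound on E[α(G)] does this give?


E[|E(G)|] = C(151, 2)·p = 11325 · (1/1057) = 75/7.
E[α(G)] ≥ n − E[|E(G)|] = 151 − 75/7 = 982/7.
Numerically: ≈ 140.28571.
(This is only a lower bound; the true E[α(G)] may be larger.)

E[α(G)] ≥ 982/7 ≈ 140.28571.


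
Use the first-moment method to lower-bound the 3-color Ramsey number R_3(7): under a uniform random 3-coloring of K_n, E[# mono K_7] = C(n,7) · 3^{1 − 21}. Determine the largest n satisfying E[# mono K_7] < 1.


We need C(n, 7) · 3^{1 − 21} < 1, i.e. C(n, 7) < 3^{21 − 1} = 3486784401.
Check values of n near the boundary:
  n = 79: C(79, 7) = 2898753715; 2898753715 < 3486784401? YES
  n = 80: C(80, 7) = 3176716400; 3176716400 < 3486784401? YES
  n = 81: C(81, 7) = 3477216600; 3477216600 < 3486784401? YES
  n = 82: C(82, 7) = 3801756816; 3801756816 < 3486784401? NO
The largest n with C(n, 7) < 3486784401 is n = 81 (where E[X] = 42928600/43046721 ≈ 0.99726). Hence R_3(7) > 81, i.e. R_3(7) ≥ 82.

Largest n = 81; hence R_3(7) > 81.


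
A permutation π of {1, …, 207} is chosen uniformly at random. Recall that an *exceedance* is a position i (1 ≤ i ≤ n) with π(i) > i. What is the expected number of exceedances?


Write X = Σ_{i=1}^{207} X_i, where X_i = 1_{π(i) > i}.
For each fixed i, π(i) is uniform over {1, …, 207} (marginal of a uniform permutation), so P[π(i) > i] = (n − i)/n. Summing: Σ_{i=1}^{207} (n − i)/n = (0 + 1 + … + 206)/207 = 207(207 − 1)/(2·207) = (207 − 1)/2.
Hence E[X] = Σ_{i=1}^{207} (207 − i)/207 = 103 ≈ 103.000000.

E[X] = 103 = 103.000000.


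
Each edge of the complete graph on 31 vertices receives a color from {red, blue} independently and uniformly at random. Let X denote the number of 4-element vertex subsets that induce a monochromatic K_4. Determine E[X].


Let X = Σ_S X_S over the C(31, 4) = 31465 subsets S of size 4, where X_S = 1 if the K_4 on S is monochromatic.
For a fixed S, the K_4 on S has C(4, 2) = 6 edges. P[all 6 edges red] = (1/2)^6, and likewise for blue, so P[monochromatic] = 2·(1/2)^6 = 2^{1 − 6} = 1/32.
By linearity: E[X] = C(31, 4) · 2^{1 − 6} = 31465 · 1/32 = 31465/32.
Numerically: E[X] ≈ 983.2812.

E[X] = C(31,4)·2^(1−C(4,2)) = 31465/32 ≈ 983.2812.


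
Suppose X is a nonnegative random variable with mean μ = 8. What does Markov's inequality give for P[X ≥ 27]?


μ = E[X] = 8, a = 27.
Markov: P[X ≥ 27] ≤ μ/a = (8)/27 = 8/27.
Numerically: ≈ 0.296.
(Since a = 27 > μ = 8.000, the bound 8/27 is < 1 and informative.)

P[X ≥ 27] ≤ 8/27 ≈ 0.296.


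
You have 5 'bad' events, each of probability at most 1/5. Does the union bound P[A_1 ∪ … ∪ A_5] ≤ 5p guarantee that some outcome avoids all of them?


Union bound: P[∪_{i=1}^{5} A_i] ≤ Σ_i P[A_i] ≤ 5·p = 5·(1/5) = 1.
Numerically: 1 ≈ 1.000.
Is 1 < 1? NO.
Since the bound 1 is ≥ 1, the union bound is uninformative here; it does NOT by itself certify existence.

5·p = 1 ≈ 1.000; existence NOT certified by the union bound.


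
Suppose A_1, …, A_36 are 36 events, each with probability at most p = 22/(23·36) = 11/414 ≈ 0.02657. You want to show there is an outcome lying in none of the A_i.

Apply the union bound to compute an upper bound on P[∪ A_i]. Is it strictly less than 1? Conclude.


Union bound: P[∪_{i=1}^{36} A_i] ≤ Σ_i P[A_i] ≤ 36·p = 36·(11/414) = 22/23.
Numerically: 22/23 ≈ 0.95652.
Is 22/23 < 1? YES.
Since P[∪ A_i] ≤ 22/23 < 1, the complement has P[∩ A_i^c] ≥ 1 − 22/23 = 1/23 > 0, so some outcome avoids every A_i.

36·p = 22/23 ≈ 0.95652; existence CERTIFIED by the union bound.


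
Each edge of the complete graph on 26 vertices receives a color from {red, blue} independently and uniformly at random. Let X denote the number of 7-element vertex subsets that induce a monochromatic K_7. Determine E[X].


Let X = Σ_S X_S over the C(26, 7) = 657800 subsets S of size 7, where X_S = 1 if the K_7 on S is monochromatic.
For a fixed S, the K_7 on S has C(7, 2) = 21 edges. P[all 21 edges red] = (1/2)^21, and likewise for blue, so P[monochromatic] = 2·(1/2)^21 = 2^{1 − 21} = 1/1048576.
By linearity of expectation: E[X] = C(26, 7) · 2^{1 − 21} = 657800 · 1/1048576 = 82225/131072.
Numerically: E[X] ≈ 0.627.

E[X] = C(26,7)·2^(1−C(7,2)) = 82225/131072 ≈ 0.627.


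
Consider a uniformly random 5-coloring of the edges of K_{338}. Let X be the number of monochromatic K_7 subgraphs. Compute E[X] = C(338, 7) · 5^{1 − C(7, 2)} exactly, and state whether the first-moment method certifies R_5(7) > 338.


E[X] = C(338, 7) · 5^{1 − 21} = 93935323022736 · 5^{−20} = 93935323022736/95367431640625.
As a reduced fraction: E[X] = 93935323022736/95367431640625 ≈ 0.98498.
Is E[X] < 1? YES.
Since E[X] < 1, there exists a 5-coloring of K_{338} with no monochromatic K_7; hence R_5(7) > 338.

E[X] = 93935323022736/95367431640625 ≈ 0.98498; E[X] < 1, so R_5(7) > 338.


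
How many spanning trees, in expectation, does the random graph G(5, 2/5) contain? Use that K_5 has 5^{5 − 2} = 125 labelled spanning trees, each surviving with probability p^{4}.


K_5 has 5^{5 − 2} = 125 labelled spanning trees.
For each such spanning tree H, let X_H = 1 if all 4 edges of H are present in G. Then P[X_H = 1] = p^{4} = (2/5)^{4} = 16/625.
By linearity of expectation: E[X] = Σ_H E[X_H] = 125 · p^{4} = 125 · 16/625 = 16/5.
Numerically: E[X] ≈ 3.2.

E[X] = 125 · (2/5)^{4} = 16/5 ≈ 3.2.


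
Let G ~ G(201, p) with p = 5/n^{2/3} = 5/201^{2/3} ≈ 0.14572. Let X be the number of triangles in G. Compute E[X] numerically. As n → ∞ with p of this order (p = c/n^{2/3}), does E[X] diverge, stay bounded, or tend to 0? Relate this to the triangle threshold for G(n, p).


Number of potential triangles: C(201, 3) = 1333300.
Each occurs with probability p³ ≈ (0.14572)³ ≈ 3.0939828e-03.
By linearity: E[X] = C(201, 3)·p³ ≈ 1333300 · 3.0939828e-03 ≈ 4125.20730.
Since α = 2/3 < 1, p = c/n^{2/3} ≫ 1/n is above the triangle threshold p ~ 1/n. Asymptotically E[X] ~ (c³/6)·n^{3(1−α)} = (5³/6)·n^{1} → ∞; triangles are abundant w.h.p.

E[X] ≈ 4125.20730; in regime p = Θ(1/n^{2/3}) E[X] diverges (above the triangle threshold p ~ 1/n).


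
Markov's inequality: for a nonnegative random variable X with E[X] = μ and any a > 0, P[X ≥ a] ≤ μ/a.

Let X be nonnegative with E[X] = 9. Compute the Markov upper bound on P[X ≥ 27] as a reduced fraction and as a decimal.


μ = E[X] = 9, a = 27.
Markov: P[X ≥ 27] ≤ μ/a = (9)/27 = 1/3.
Numerically: ≈ 0.333333.
(Since a = 27 > μ = 9.000000, the bound 1/3 is < 1 and informative.)

P[X ≥ 27] ≤ 1/3 ≈ 0.333333.


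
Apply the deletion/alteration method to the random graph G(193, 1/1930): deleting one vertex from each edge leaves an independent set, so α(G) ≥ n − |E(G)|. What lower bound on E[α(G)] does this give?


E[|E(G)|] = C(193, 2)·p = 18528 · (1/1930) = 48/5.
E[α(G)] ≥ n − E[|E(G)|] = 193 − 48/5 = 917/5.
Numerically: ≈ 183.400.
(This is only a lower bound; the true E[α(G)] may be larger.)

E[α(G)] ≥ 917/5 ≈ 183.400.


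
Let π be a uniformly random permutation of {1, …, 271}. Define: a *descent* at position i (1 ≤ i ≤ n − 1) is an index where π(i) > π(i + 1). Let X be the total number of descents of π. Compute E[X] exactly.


Write X = Σ X_I over i = 1, …, 270, with X_I the indicator of one descent.
There are 270 indicators.
For each fixed i, the pair (π(i), π(i+1)) is a uniformly random ordered pair of distinct values from {1, …, 271}; by symmetry P[π(i) > π(i+1)] = 1/2.
By linearity: E[X] = 270 · (1/2) = (271 − 1) · (1/2) = 135 ≈ 135.000000.

E[X] = 135 = 135.000000.


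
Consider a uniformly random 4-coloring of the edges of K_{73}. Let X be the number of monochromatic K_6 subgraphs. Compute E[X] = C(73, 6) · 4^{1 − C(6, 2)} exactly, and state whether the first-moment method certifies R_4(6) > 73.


E[X] = C(73, 6) · 4^{1 − 15} = 170230452 · 4^{−14} = 170230452/268435456.
As a reduced fraction: E[X] = 42557613/67108864 ≈ 0.634.
Is E[X] < 1? YES.
Since E[X] < 1, there exists a 4-coloring of K_{73} with no monochromatic K_6; hence R_4(6) > 73.

E[X] = 42557613/67108864 ≈ 0.634; E[X] < 1, so R_4(6) > 73.


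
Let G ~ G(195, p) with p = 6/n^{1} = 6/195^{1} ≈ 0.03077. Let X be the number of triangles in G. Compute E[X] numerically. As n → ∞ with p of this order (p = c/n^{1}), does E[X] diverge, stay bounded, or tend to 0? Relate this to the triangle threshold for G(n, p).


Number of potential triangles: C(195, 3) = 1216865.
Each occurs with probability p³ ≈ (0.03077)³ ≈ 2.913063e-05.
By linearity: E[X] = C(195, 3)·p³ ≈ 1216865 · 2.913063e-05 ≈ 35.4480.
Here α = 1, so p = 6/n is exactly at the triangle threshold p ~ 1/n. Asymptotically E[X] → c³/6 = 6³/6 = 36 ≈ 36.0000, a bounded constant. In this regime the triangle count is asymptotically Poisson(c³/6).

E[X] ≈ 35.4480; in regime p = Θ(1/n^{1}) E[X] stays bounded (at the triangle threshold p ~ 1/n).


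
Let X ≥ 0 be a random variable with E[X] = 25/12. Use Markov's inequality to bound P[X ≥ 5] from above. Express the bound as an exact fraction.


μ = E[X] = 25/12, a = 5.
Markov: P[X ≥ 5] ≤ μ/a = (25/12)/5 = 5/12.
Numerically: ≈ 0.41667.
(Since a = 5 > μ = 2.08333, the bound 5/12 is < 1 and informative.)

P[X ≥ 5] ≤ 5/12 ≈ 0.41667.


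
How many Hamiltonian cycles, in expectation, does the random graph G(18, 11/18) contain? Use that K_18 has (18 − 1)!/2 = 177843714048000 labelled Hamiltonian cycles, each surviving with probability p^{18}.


K_18 has (18 − 1)!/2 = 177843714048000 labelled Hamiltonian cycles.
For each such Hamiltonian cycle H, let X_H = 1 if all 18 edges of H are present in G. Then P[X_H = 1] = p^{18} = (11/18)^{18} = 5559917313492231481/39346408075296537575424.
By linearity: E[X] = Σ_H E[X_H] = 177843714048000 · p^{18} = 177843714048000 · 5559917313492231481/39346408075296537575424 = 82786473808235140223154875/3294258113514384.
Numerically: E[X] ≈ 2.51e+10.

E[X] = 177843714048000 · (11/18)^{18} = 82786473808235140223154875/3294258113514384 ≈ 2.51e+10.


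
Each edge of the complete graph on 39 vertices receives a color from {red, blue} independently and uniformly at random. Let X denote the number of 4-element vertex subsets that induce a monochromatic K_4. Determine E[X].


Let X = Σ_S X_S over the C(39, 4) = 82251 subsets S of size 4, where X_S = 1 if the K_4 on S is monochromatic.
For a fixed S, the K_4 on S has C(4, 2) = 6 edges. P[all 6 edges red] = (1/2)^6, and likewise for blue, so P[monochromatic] = 2·(1/2)^6 = 2^{1 − 6} = 1/32.
Summing: E[X] = C(39, 4) · 2^{1 − 6} = 82251 · 1/32 = 82251/32.
Numerically: E[X] ≈ 2570.344.

E[X] = C(39,4)·2^(1−C(4,2)) = 82251/32 ≈ 2570.344.


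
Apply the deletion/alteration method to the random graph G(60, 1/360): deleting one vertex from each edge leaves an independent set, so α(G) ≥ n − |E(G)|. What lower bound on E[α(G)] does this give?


E[|E(G)|] = C(60, 2)·p = 1770 · (1/360) = 59/12.
E[α(G)] ≥ n − E[|E(G)|] = 60 − 59/12 = 661/12.
Numerically: ≈ 55.0833.
(This is only a lower bound; the true E[α(G)] may be larger.)

E[α(G)] ≥ 661/12 ≈ 55.0833.


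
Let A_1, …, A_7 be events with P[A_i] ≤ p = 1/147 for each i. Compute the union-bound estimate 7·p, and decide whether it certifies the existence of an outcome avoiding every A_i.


Union bound: P[∪_{i=1}^{7} A_i] ≤ Σ_i P[A_i] ≤ 7·p = 7·(1/147) = 1/21.
Numerically: 1/21 ≈ 0.047619.
Is 1/21 < 1? YES.
Since P[∪ A_i] ≤ 1/21 < 1, the complement has P[∩ A_i^c] ≥ 1 − 1/21 = 20/21 > 0, so some outcome avoids every A_i.

7·p = 1/21 ≈ 0.047619; existence CERTIFIED by the union bound.


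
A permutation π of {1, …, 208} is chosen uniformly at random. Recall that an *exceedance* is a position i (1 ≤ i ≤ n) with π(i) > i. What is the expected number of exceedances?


Write X = Σ_{i=1}^{208} X_i, where X_i = 1_{π(i) > i}.
For each fixed i, π(i) is uniform over {1, …, 208} (marginal of a uniform permutation), so P[π(i) > i] = (n − i)/n. Summing: Σ_{i=1}^{208} (n − i)/n = (0 + 1 + … + 207)/208 = 208(208 − 1)/(2·208) = (208 − 1)/2.
Hence E[X] = Σ_{i=1}^{208} (208 − i)/208 = 207/2 ≈ 103.500.

E[X] = 207/2 = 103.500.


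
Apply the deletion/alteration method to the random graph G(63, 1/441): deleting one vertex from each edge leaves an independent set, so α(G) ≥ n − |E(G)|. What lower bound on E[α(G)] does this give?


E[|E(G)|] = C(63, 2)·p = 1953 · (1/441) = 31/7.
E[α(G)] ≥ n − E[|E(G)|] = 63 − 31/7 = 410/7.
Numerically: ≈ 58.5714.
(This is only a lower bound; the true E[α(G)] may be larger.)

E[α(G)] ≥ 410/7 ≈ 58.5714.


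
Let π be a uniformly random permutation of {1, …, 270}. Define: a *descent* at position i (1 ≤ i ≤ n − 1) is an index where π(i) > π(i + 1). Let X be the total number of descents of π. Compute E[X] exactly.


Write X = Σ X_I over i = 1, …, 269, with X_I the indicator of one descent.
There are 269 indicators.
For each fixed i, the pair (π(i), π(i+1)) is a uniformly random ordered pair of distinct values from {1, …, 270}; by symmetry P[π(i) > π(i+1)] = 1/2.
By linearity: E[X] = 269 · (1/2) = (270 − 1) · (1/2) = 269/2 ≈ 134.50000.

E[X] = 269/2 = 134.50000.


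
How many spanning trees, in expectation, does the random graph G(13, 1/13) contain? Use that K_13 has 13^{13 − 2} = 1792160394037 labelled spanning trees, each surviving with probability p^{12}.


K_13 has 13^{13 − 2} = 1792160394037 labelled spanning trees.
For each such spanning tree H, let X_H = 1 if all 12 edges of H are present in G. Then P[X_H = 1] = p^{12} = (1/13)^{12} = 1/23298085122481.
By linearity: E[X] = Σ_H E[X_H] = 1792160394037 · p^{12} = 1792160394037 · 1/23298085122481 = 1/13.
Numerically: E[X] ≈ 0.076923.

E[X] = 1792160394037 · (1/13)^{12} = 1/13 ≈ 0.076923.


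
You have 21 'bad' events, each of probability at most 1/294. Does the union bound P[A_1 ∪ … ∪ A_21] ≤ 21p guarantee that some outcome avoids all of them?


Union bound: P[∪_{i=1}^{21} A_i] ≤ Σ_i P[A_i] ≤ 21·p = 21·(1/294) = 1/14.
Numerically: 1/14 ≈ 0.071.
Is 1/14 < 1? YES.
Since P[∪ A_i] ≤ 1/14 < 1, the complement has P[∩ A_i^c] ≥ 1 − 1/14 = 13/14 > 0, so some outcome avoids every A_i.

21·p = 1/14 ≈ 0.071; existence CERTIFIED by the union bound.


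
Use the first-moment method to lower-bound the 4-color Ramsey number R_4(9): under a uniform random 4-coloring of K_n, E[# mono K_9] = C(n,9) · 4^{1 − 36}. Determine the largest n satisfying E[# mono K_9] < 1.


We need C(n, 9) · 4^{1 − 36} < 1, i.e. C(n, 9) < 4^{36 − 1} = 1180591620717411303424.
Check values of n near the boundary:
  n = 909: C(909, 9) = 1122169012923711463931; 1122169012923711463931 < 1180591620717411303424? YES
  n = 910: C(910, 9) = 1133378248346922788210; 1133378248346922788210 < 1180591620717411303424? YES
  n = 911: C(911, 9) = 1144686900492291197405; 1144686900492291197405 < 1180591620717411303424? YES
  n = 912: C(912, 9) = 1156095740032081475120; 1156095740032081475120 < 1180591620717411303424? YES
  n = 913: C(913, 9) = 1167605542753639808390; 1167605542753639808390 < 1180591620717411303424? YES
  n = 914: C(914, 9) = 1179217089587653905932; 1179217089587653905932 < 1180591620717411303424? YES
  n = 915: C(915, 9) = 1190931166636537885130; 1190931166636537885130 < 1180591620717411303424? NO
  n = 916: C(916, 9) = 1202748565202942340440; 1202748565202942340440 < 1180591620717411303424? NO
  n = 917: C(917, 9) = 1214670081818390006810; 1214670081818390006810 < 1180591620717411303424? NO
The largest n with C(n, 9) < 1180591620717411303424 is n = 914 (where E[X] = 294804272396913476483/295147905179352825856 ≈ 0.99884). Hence R_4(9) > 914, i.e. R_4(9) ≥ 915.

Largest n = 914; hence R_4(9) > 914.


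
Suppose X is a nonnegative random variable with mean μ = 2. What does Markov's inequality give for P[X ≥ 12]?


μ = E[X] = 2, a = 12.
Markov: P[X ≥ 12] ≤ μ/a = (2)/12 = 1/6.
Numerically: ≈ 0.166667.
(Since a = 12 > μ = 2.000000, the bound 1/6 is < 1 and informative.)

P[X ≥ 12] ≤ 1/6 ≈ 0.166667.


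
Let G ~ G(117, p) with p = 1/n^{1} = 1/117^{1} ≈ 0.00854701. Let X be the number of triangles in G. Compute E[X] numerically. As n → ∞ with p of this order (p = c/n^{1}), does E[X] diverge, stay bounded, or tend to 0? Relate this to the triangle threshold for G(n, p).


Number of potential triangles: C(117, 3) = 260130.
Each occurs with probability p³ ≈ (0.00854701)³ ≈ 6.24370556e-07.
By linearity: E[X] = C(117, 3)·p³ ≈ 260130 · 6.24370556e-07 ≈ 0.162418.
Here α = 1, so p = 1/n is exactly at the triangle threshold p ~ 1/n. Asymptotically E[X] → c³/6 = 1³/6 = 1/6 ≈ 0.166667, a bounded constant. In this regime the triangle count is asymptotically Poisson(c³/6).

E[X] ≈ 0.162418; in regime p = Θ(1/n^{1}) E[X] stays bounded (at the triangle threshold p ~ 1/n).


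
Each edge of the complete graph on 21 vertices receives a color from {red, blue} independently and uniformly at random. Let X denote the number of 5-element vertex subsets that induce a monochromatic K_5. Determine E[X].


Let X = Σ_S X_S over the C(21, 5) = 20349 subsets S of size 5, where X_S = 1 if the K_5 on S is monochromatic.
For a fixed S, the K_5 on S has C(5, 2) = 10 edges. P[all 10 edges red] = (1/2)^10, and likewise for blue, so P[monochromatic] = 2·(1/2)^10 = 2^{1 − 10} = 1/512.
By linearity: E[X] = C(21, 5) · 2^{1 − 10} = 20349 · 1/512 = 20349/512.
Numerically: E[X] ≈ 39.744.

E[X] = C(21,5)·2^(1−C(5,2)) = 20349/512 ≈ 39.744.


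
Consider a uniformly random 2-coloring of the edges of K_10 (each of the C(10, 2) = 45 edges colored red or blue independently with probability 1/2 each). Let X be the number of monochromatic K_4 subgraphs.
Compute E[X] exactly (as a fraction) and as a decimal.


Let X = Σ_S X_S over the C(10, 4) = 210 subsets S of size 4, where X_S = 1 if the K_4 on S is monochromatic.
For a fixed S, the K_4 on S has C(4, 2) = 6 edges. P[all 6 edges red] = (1/2)^6, and likewise for blue, so P[monochromatic] = 2·(1/2)^6 = 2^{1 − 6} = 1/32.
By linearity of expectation: E[X] = C(10, 4) · 2^{1 − 6} = 210 · 1/32 = 105/16.
Numerically: E[X] ≈ 6.562500.

E[X] = C(10,4)·2^(1−C(4,2)) = 105/16 ≈ 6.562500.


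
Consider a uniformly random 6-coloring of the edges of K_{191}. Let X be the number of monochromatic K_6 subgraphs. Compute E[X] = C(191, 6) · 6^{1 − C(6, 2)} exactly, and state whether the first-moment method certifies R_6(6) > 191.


E[X] = C(191, 6) · 6^{1 − 15} = 62291483793 · 6^{−14} = 62291483793/78364164096.
As a reduced fraction: E[X] = 6921275977/8707129344 ≈ 0.7949.
Is E[X] < 1? YES.
Since E[X] < 1, there exists a 6-coloring of K_{191} with no monochromatic K_6; hence R_6(6) > 191.

E[X] = 6921275977/8707129344 ≈ 0.7949; E[X] < 1, so R_6(6) > 191.


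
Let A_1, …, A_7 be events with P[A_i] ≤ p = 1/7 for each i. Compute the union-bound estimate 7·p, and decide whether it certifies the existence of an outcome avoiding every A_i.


Union bound: P[∪_{i=1}^{7} A_i] ≤ Σ_i P[A_i] ≤ 7·p = 7·(1/7) = 1.
Numerically: 1 ≈ 1.00000.
Is 1 < 1? NO.
Since the bound 1 is ≥ 1, the union bound is uninformative here; it does NOT by itself certify existence.

7·p = 1 ≈ 1.00000; existence NOT certified by the union bound.


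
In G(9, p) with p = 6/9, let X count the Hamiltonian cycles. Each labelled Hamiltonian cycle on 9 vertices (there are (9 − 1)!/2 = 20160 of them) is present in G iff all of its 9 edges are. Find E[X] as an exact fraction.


K_9 has (9 − 1)!/2 = 20160 labelled Hamiltonian cycles.
For each such Hamiltonian cycle H, let X_H = 1 if all 9 edges of H are present in G. Then P[X_H = 1] = p^{9} = (2/3)^{9} = 512/19683.
By linearity of expectation: E[X] = Σ_H E[X_H] = 20160 · p^{9} = 20160 · 512/19683 = 1146880/2187.
Numerically: E[X] ≈ 524.41.

E[X] = 20160 · (2/3)^{9} = 1146880/2187 ≈ 524.41.


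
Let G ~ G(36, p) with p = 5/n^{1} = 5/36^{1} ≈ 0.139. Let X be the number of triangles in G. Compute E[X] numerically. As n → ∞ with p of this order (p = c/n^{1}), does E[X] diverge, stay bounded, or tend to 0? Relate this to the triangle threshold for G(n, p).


Number of potential triangles: C(36, 3) = 7140.
Each occurs with probability p³ ≈ (0.139)³ ≈ 2.67918e-03.
By linearity: E[X] = C(36, 3)·p³ ≈ 7140 · 2.67918e-03 ≈ 19.129.
Here α = 1, so p = 5/n is exactly at the triangle threshold p ~ 1/n. Asymptotically E[X] → c³/6 = 5³/6 = 125/6 ≈ 20.833, a bounded constant. In this regime the triangle count is asymptotically Poisson(c³/6).

E[X] ≈ 19.129; in regime p = Θ(1/n^{1}) E[X] stays bounded (at the triangle threshold p ~ 1/n).


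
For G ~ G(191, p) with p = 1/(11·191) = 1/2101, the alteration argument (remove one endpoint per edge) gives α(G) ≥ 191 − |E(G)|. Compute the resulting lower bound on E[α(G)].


E[|E(G)|] = C(191, 2)·p = 18145 · (1/2101) = 95/11.
E[α(G)] ≥ n − E[|E(G)|] = 191 − 95/11 = 2006/11.
Numerically: ≈ 182.3636.
(This is only a lower bound; the true E[α(G)] may be larger.)

E[α(G)] ≥ 2006/11 ≈ 182.3636.


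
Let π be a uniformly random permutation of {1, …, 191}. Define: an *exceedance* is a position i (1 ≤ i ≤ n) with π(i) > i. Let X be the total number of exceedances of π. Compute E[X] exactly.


Write X = Σ_{i=1}^{191} X_i, where X_i = 1_{π(i) > i}.
For each fixed i, π(i) is uniform over {1, …, 191} (marginal of a uniform permutation), so P[π(i) > i] = (n − i)/n. Summing: Σ_{i=1}^{191} (n − i)/n = (0 + 1 + … + 190)/191 = 191(191 − 1)/(2·191) = (191 − 1)/2.
Hence E[X] = Σ_{i=1}^{191} (191 − i)/191 = 95 ≈ 95.000000.

E[X] = 95 = 95.000000.


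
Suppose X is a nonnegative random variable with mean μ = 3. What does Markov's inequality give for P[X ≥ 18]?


μ = E[X] = 3, a = 18.
Markov: P[X ≥ 18] ≤ μ/a = (3)/18 = 1/6.
Numerically: ≈ 0.167.
(Since a = 18 > μ = 3.000, the bound 1/6 is < 1 and informative.)

P[X ≥ 18] ≤ 1/6 ≈ 0.167.


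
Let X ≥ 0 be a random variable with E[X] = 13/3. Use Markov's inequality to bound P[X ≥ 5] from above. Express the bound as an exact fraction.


μ = E[X] = 13/3, a = 5.
Markov: P[X ≥ 5] ≤ μ/a = (13/3)/5 = 13/15.
Numerically: ≈ 0.86667.
(Since a = 5 > μ = 4.33333, the bound 13/15 is < 1 and informative.)

P[X ≥ 5] ≤ 13/15 ≈ 0.86667.


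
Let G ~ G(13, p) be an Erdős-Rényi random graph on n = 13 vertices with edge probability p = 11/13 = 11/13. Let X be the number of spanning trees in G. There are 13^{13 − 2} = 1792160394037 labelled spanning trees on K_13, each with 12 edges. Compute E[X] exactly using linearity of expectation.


K_13 has 13^{13 − 2} = 1792160394037 labelled spanning trees.
For each such spanning tree H, let X_H = 1 if all 12 edges of H are present in G. Then P[X_H = 1] = p^{12} = (11/13)^{12} = 3138428376721/23298085122481.
Summing the indicators: E[X] = Σ_H E[X_H] = 1792160394037 · p^{12} = 1792160394037 · 3138428376721/23298085122481 = 3138428376721/13.
Numerically: E[X] ≈ 2.4142e+11.

E[X] = 1792160394037 · (11/13)^{12} = 3138428376721/13 ≈ 2.4142e+11.


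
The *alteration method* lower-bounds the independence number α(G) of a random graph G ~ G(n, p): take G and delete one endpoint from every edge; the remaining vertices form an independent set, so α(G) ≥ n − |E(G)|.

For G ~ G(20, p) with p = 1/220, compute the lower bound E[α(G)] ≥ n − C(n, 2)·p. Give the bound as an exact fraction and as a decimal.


E[|E(G)|] = C(20, 2)·p = 190 · (1/220) = 19/22.
E[α(G)] ≥ n − E[|E(G)|] = 20 − 19/22 = 421/22.
Numerically: ≈ 19.13636.
(This is only a lower bound; the true E[α(G)] may be larger.)

E[α(G)] ≥ 421/22 ≈ 19.13636.


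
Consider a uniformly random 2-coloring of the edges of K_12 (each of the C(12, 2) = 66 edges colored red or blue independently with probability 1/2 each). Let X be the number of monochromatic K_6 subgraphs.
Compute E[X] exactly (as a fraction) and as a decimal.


Let X = Σ_S X_S over the C(12, 6) = 924 subsets S of size 6, where X_S = 1 if the K_6 on S is monochromatic.
For a fixed S, the K_6 on S has C(6, 2) = 15 edges. P[all 15 edges red] = (1/2)^15, and likewise for blue, so P[monochromatic] = 2·(1/2)^15 = 2^{1 − 15} = 1/16384.
By linearity of expectation: E[X] = C(12, 6) · 2^{1 − 15} = 924 · 1/16384 = 231/4096.
Numerically: E[X] ≈ 0.0564.

E[X] = C(12,6)·2^(1−C(6,2)) = 231/4096 ≈ 0.0564.
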